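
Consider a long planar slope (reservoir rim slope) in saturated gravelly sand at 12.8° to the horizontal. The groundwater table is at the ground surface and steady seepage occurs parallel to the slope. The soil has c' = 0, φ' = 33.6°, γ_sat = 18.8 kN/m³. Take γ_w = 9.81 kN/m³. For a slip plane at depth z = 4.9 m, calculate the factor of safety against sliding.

With seepage parallel to the slope and the water table at the surface, the effective normal stress on the slip plane uses the buoyant unit weight γ' = γ_sat − γ_w while the driving shear stress uses γ_sat:
FS = [c' + γ' z cos²β tanφ'] / [γ_sat z sinβ cosβ]
(For c' = 0 this reduces to FS = (γ'/γ_sat)·tanφ'/tanβ.)
γ' = 18.8 − 9.81 = 8.99 kN/m³
Numerator = 0.0 + 8.99·4.9·cos²12.8°·tan33.6° = 0.0 + 8.99·4.9·0.9509·0.6644 = 27.831 kPa
Denominator = 18.8·4.9·sin12.8°·cos12.8° = 18.8·4.9·0.2215·0.9751 = 19.902 kPa
FS = 27.831 / 19.902 = 1.398

FS = 1.40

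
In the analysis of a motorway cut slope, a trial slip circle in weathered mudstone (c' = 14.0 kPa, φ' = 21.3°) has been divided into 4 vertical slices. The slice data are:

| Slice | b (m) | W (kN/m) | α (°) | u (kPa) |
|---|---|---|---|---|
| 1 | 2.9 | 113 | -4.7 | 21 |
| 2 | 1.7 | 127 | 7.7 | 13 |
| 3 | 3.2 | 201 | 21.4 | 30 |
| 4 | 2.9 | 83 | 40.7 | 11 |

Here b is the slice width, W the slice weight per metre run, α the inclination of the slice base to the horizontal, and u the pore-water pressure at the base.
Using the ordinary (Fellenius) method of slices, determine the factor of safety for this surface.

FS = 1.98

Ordinary method of slices: FS = Σ[c'·Δl_i + (W_i cosα_i − u_i·Δl_i)·tanφ'] / Σ W_i sinα_i, with Δl_i = b_i / cosα_i.
Slice 1: Δl = 2.9/cos(-4.7°) = 2.910 m; N'_1 = 113·cos(-4.7°) − 21·2.910 = 51.5; c'Δl = 40.74; W sinα = -9.3
Slice 2: Δl = 1.7/cos7.7° = 1.715 m; N'_2 = 127·cos7.7° − 13·1.715 = 103.6; c'Δl = 24.02; W sinα = 17.0
Slice 3: Δl = 3.2/cos21.4° = 3.437 m; N'_3 = 201·cos21.4° − 30·3.437 = 84.0; c'Δl = 48.12; W sinα = 73.3
Slice 4: Δl = 2.9/cos40.7° = 3.825 m; N'_4 = 83·cos40.7° − 11·3.825 = 20.8; c'Δl = 53.55; W sinα = 54.1
Σc'Δl = 166.4 kN/m; ΣN' = 259.9 kN/m; ΣW sinα = 135.2 kN/m
Resisting = 166.4 + 259.9·tan21.3° = 166.4 + 101.4 = 267.8 kN/m
FS = 267.8 / 135.2 = 1.980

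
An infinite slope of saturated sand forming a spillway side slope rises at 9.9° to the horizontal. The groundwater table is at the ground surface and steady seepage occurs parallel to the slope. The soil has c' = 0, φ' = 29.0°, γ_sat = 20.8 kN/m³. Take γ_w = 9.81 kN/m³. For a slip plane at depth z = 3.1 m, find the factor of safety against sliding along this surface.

FS = 1.68

With seepage parallel to the slope and the water table at the surface, the effective normal stress on the slip plane uses the buoyant unit weight γ' = γ_sat − γ_w while the driving shear stress uses γ_sat:
FS = [c' + γ' z cos²β tanφ'] / [γ_sat z sinβ cosβ]
(For c' = 0 this reduces to FS = (γ'/γ_sat)·tanφ'/tanβ.)
γ' = 20.8 − 9.81 = 10.99 kN/m³
Numerator = 0.0 + 10.99·3.1·cos²9.9°·tan29.0° = 0.0 + 10.99·3.1·0.9704·0.5543 = 18.327 kPa
Denominator = 20.8·3.1·sin9.9°·cos9.9° = 20.8·3.1·0.1719·0.9851 = 10.921 kPa
FS = 18.327 / 10.921 = 1.678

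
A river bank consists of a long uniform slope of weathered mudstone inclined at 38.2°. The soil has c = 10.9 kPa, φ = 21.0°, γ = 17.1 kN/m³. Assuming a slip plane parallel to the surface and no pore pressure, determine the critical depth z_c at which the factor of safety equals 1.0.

Setting FS = 1.00 in FS = [c + γz cos²β tanφ] / [γz sinβ cosβ] and solving for z:
z = c / [γ cosβ (FS·sinβ − cosβ·tanφ)]
  = 10.9 / [17.1·cos38.2°·(1.00·sin38.2° − cos38.2°·tan21.0°)]
  = 10.9 / [17.1·0.7859·(1.00·0.6184 − 0.7859·0.3839)]
  = 10.9 / 4.2565 = 2.561 m

z_c = 2.56 m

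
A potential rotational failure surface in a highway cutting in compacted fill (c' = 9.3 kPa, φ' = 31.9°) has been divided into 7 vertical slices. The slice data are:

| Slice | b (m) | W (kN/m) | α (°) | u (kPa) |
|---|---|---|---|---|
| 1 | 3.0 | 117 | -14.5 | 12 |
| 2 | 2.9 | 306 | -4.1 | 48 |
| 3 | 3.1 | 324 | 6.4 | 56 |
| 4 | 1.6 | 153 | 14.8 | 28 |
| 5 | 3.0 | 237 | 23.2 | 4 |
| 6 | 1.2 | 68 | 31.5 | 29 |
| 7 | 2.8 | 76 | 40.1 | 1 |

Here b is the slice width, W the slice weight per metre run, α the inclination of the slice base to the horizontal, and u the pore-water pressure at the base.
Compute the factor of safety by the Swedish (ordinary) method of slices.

FS = 3.25

Ordinary method of slices: FS = Σ[c'·Δl_i + (W_i cosα_i − u_i·Δl_i)·tanφ'] / Σ W_i sinα_i, with Δl_i = b_i / cosα_i.
Slice 1: Δl = 3.0/cos(-14.5°) = 3.099 m; N'_1 = 117·cos(-14.5°) − 12·3.099 = 76.1; c'Δl = 28.82; W sinα = -29.3
Slice 2: Δl = 2.9/cos(-4.1°) = 2.907 m; N'_2 = 306·cos(-4.1°) − 48·2.907 = 165.7; c'Δl = 27.04; W sinα = -21.9
Slice 3: Δl = 3.1/cos6.4° = 3.119 m; N'_3 = 324·cos6.4° − 56·3.119 = 147.3; c'Δl = 29.01; W sinα = 36.1
Slice 4: Δl = 1.6/cos14.8° = 1.655 m; N'_4 = 153·cos14.8° − 28·1.655 = 101.6; c'Δl = 15.39; W sinα = 39.1
Slice 5: Δl = 3.0/cos23.2° = 3.264 m; N'_5 = 237·cos23.2° − 4·3.264 = 204.8; c'Δl = 30.35; W sinα = 93.4
Slice 6: Δl = 1.2/cos31.5° = 1.407 m; N'_6 = 68·cos31.5° − 29·1.407 = 17.2; c'Δl = 13.09; W sinα = 35.5
Slice 7: Δl = 2.8/cos40.1° = 3.661 m; N'_7 = 76·cos40.1° − 1·3.661 = 54.5; c'Δl = 34.04; W sinα = 49.0
Σc'Δl = 177.7 kN/m; ΣN' = 767.0 kN/m; ΣW sinα = 201.9 kN/m
Resisting = 177.7 + 767.0·tan31.9° = 177.7 + 477.4 = 655.2 kN/m
FS = 655.2 / 201.9 = 3.246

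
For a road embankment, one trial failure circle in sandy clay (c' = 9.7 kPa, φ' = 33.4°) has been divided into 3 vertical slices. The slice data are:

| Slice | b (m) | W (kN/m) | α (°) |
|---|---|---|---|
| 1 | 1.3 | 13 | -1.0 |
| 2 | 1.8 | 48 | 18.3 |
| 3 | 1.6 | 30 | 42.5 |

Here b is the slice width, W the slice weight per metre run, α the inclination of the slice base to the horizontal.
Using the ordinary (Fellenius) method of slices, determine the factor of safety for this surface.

Ordinary method of slices: FS = Σ[c'·Δl_i + (W_i cosα_i)·tanφ'] / Σ W_i sinα_i, with Δl_i = b_i / cosα_i.
Slice 1: Δl = 1.3/cos(-1.0°) = 1.300 m; N'_1 = 13·cos(-1.0°) = 13.0; c'Δl = 12.61; W sinα = -0.2
Slice 2: Δl = 1.8/cos18.3° = 1.896 m; N'_2 = 48·cos18.3° = 45.6; c'Δl = 18.39; W sinα = 15.1
Slice 3: Δl = 1.6/cos42.5° = 2.170 m; N'_3 = 30·cos42.5° = 22.1; c'Δl = 21.05; W sinα = 20.3
Σc'Δl = 52.1 kN/m; ΣN' = 80.7 kN/m; ΣW sinα = 35.1 kN/m
Resisting = 52.1 + 80.7·tan33.4° = 52.1 + 53.2 = 105.3 kN/m
FS = 105.3 / 35.1 = 2.998

FS = 3.00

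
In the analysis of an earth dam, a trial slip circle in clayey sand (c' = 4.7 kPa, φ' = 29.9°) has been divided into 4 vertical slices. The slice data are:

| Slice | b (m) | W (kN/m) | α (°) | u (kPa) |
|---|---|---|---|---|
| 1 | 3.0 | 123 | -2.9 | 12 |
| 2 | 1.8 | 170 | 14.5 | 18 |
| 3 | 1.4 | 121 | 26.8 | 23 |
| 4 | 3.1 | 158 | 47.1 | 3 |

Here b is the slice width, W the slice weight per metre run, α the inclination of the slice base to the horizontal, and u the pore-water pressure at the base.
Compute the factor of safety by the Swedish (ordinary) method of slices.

FS = 1.32

Ordinary method of slices: FS = Σ[c'·Δl_i + (W_i cosα_i − u_i·Δl_i)·tanφ'] / Σ W_i sinα_i, with Δl_i = b_i / cosα_i.
Slice 1: Δl = 3.0/cos(-2.9°) = 3.004 m; N'_1 = 123·cos(-2.9°) − 12·3.004 = 86.8; c'Δl = 14.12; W sinα = -6.2
Slice 2: Δl = 1.8/cos14.5° = 1.859 m; N'_2 = 170·cos14.5° − 18·1.859 = 131.1; c'Δl = 8.74; W sinα = 42.6
Slice 3: Δl = 1.4/cos26.8° = 1.568 m; N'_3 = 121·cos26.8° − 23·1.568 = 71.9; c'Δl = 7.37; W sinα = 54.6
Slice 4: Δl = 3.1/cos47.1° = 4.554 m; N'_4 = 158·cos47.1° − 3·4.554 = 93.9; c'Δl = 21.40; W sinα = 115.7
Σc'Δl = 51.6 kN/m; ΣN' = 383.7 kN/m; ΣW sinα = 206.6 kN/m
Resisting = 51.6 + 383.7·tan29.9° = 51.6 + 220.7 = 272.3 kN/m
FS = 272.3 / 206.6 = 1.318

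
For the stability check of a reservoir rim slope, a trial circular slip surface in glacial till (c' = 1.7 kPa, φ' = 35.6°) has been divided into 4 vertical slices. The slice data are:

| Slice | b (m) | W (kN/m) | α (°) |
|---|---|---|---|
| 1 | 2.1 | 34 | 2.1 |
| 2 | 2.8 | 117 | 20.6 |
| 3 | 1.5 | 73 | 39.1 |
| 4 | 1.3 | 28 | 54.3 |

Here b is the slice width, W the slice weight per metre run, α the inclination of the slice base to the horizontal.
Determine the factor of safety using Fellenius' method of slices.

FS = 1.54

Ordinary method of slices: FS = Σ[c'·Δl_i + (W_i cosα_i)·tanφ'] / Σ W_i sinα_i, with Δl_i = b_i / cosα_i.
Slice 1: Δl = 2.1/cos2.1° = 2.101 m; N'_1 = 34·cos2.1° = 34.0; c'Δl = 3.57; W sinα = 1.2
Slice 2: Δl = 2.8/cos20.6° = 2.991 m; N'_2 = 117·cos20.6° = 109.5; c'Δl = 5.09; W sinα = 41.2
Slice 3: Δl = 1.5/cos39.1° = 1.933 m; N'_3 = 73·cos39.1° = 56.7; c'Δl = 3.29; W sinα = 46.0
Slice 4: Δl = 1.3/cos54.3° = 2.228 m; N'_4 = 28·cos54.3° = 16.3; c'Δl = 3.79; W sinα = 22.7
Σc'Δl = 15.7 kN/m; ΣN' = 216.5 kN/m; ΣW sinα = 111.2 kN/m
Resisting = 15.7 + 216.5·tan35.6° = 15.7 + 155.0 = 170.7 kN/m
FS = 170.7 / 111.2 = 1.535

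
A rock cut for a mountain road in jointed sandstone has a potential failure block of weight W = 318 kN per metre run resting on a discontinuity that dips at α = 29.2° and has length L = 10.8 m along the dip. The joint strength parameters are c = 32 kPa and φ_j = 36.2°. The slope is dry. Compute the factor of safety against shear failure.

Resolving the block weight along and normal to the plane and applying the Mohr–Coulomb strength on the joint:
N' = W cosα = 318·cos29.2° = 277.6 kN/m
Driving force T = W sinα = 318·sin29.2° = 155.1 kN/m
Resisting force R = c·L + N'·tanφ_j = 32·10.8 + 277.6·tan36.2° = 345.6 + 203.2 = 548.8 kN/m
FS = R / T = 548.8 / 155.1 = 3.537

FS = 3.54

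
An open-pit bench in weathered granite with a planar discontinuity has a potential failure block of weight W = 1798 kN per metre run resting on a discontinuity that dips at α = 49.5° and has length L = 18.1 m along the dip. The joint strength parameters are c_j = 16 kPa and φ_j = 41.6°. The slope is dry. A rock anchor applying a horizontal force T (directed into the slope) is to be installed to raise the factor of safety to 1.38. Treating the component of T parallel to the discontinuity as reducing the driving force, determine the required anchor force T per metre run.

Resolving forces along and normal to the sliding plane, with the horizontal anchor force T adding T·sinα to the effective normal force and T·cosα acting up the plane against the driving force:
FS = [c_jL + (W cosα + T sinα) tanφ_j] / [W sinα − T cosα]
Without the anchor: N' = 1167.7 kN/m, driving T_d = 1367.2 kN/m, resisting R = 16·18.1 + 1167.7·tan41.6° = 1326.3 kN/m, FS = 0.97.
Setting FS = 1.38 and solving for T:
1.38·(1367.2 − T cos49.5°) = 1326.3 + T sin49.5°·tan41.6°
T·(sin49.5°·tan41.6° + 1.38·cos49.5°) = 1.38·1367.2 − 1326.3
T·(0.7604·0.8878 + 1.38·0.6494) = 1886.7 − 1326.3 = 560.4
T·1.5714 = 560.4
T = 356.6 kN/m

T = 357 kN/m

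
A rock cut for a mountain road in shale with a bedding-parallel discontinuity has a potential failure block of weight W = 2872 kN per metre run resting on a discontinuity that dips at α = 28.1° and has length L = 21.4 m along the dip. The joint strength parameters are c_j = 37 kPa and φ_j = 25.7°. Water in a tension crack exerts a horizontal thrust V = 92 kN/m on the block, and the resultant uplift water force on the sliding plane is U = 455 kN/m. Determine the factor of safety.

FS = 1.24

Resolving the block weight along and normal to the plane and applying the Mohr–Coulomb strength on the joint:
N' = W cosα − U − V sinα = 2872·cos28.1° − 455 − 92·sin28.1° = 2035.1 kN/m
Driving force T = W sinα + V cosα = 2872·sin28.1° + 92·cos28.1° = 1433.9 kN/m
Resisting force R = c_j·L + N'·tanφ_j = 37·21.4 + 2035.1·tan25.7° = 791.8 + 979.4 = 1771.2 kN/m
FS = R / T = 1771.2 / 1433.9 = 1.235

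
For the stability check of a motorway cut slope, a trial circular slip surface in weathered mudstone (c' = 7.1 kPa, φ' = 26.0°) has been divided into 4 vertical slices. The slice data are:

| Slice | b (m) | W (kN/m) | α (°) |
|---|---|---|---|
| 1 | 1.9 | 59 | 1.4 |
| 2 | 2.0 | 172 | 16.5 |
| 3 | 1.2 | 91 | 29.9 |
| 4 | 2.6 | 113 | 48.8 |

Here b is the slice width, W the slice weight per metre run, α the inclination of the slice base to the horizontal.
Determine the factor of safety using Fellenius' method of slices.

Ordinary method of slices: FS = Σ[c'·Δl_i + (W_i cosα_i)·tanφ'] / Σ W_i sinα_i, with Δl_i = b_i / cosα_i.
Slice 1: Δl = 1.9/cos1.4° = 1.901 m; N'_1 = 59·cos1.4° = 59.0; c'Δl = 13.49; W sinα = 1.4
Slice 2: Δl = 2.0/cos16.5° = 2.086 m; N'_2 = 172·cos16.5° = 164.9; c'Δl = 14.81; W sinα = 48.9
Slice 3: Δl = 1.2/cos29.9° = 1.384 m; N'_3 = 91·cos29.9° = 78.9; c'Δl = 9.83; W sinα = 45.4
Slice 4: Δl = 2.6/cos48.8° = 3.947 m; N'_4 = 113·cos48.8° = 74.4; c'Δl = 28.03; W sinα = 85.0
Σc'Δl = 66.2 kN/m; ΣN' = 377.2 kN/m; ΣW sinα = 180.7 kN/m
Resisting = 66.2 + 377.2·tan26.0° = 66.2 + 184.0 = 250.1 kN/m
FS = 250.1 / 180.7 = 1.384

FS = 1.38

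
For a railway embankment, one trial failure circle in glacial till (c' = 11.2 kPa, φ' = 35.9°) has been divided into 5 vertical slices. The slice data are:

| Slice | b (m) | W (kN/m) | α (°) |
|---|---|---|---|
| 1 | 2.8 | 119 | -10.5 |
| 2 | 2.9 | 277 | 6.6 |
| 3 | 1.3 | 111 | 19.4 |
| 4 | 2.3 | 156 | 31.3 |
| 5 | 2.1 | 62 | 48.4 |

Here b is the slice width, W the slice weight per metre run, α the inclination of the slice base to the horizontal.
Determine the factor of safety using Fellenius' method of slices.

Ordinary method of slices: FS = Σ[c'·Δl_i + (W_i cosα_i)·tanφ'] / Σ W_i sinα_i, with Δl_i = b_i / cosα_i.
Slice 1: Δl = 2.8/cos(-10.5°) = 2.848 m; N'_1 = 119·cos(-10.5°) = 117.0; c'Δl = 31.89; W sinα = -21.7
Slice 2: Δl = 2.9/cos6.6° = 2.919 m; N'_2 = 277·cos6.6° = 275.2; c'Δl = 32.70; W sinα = 31.8
Slice 3: Δl = 1.3/cos19.4° = 1.378 m; N'_3 = 111·cos19.4° = 104.7; c'Δl = 15.44; W sinα = 36.9
Slice 4: Δl = 2.3/cos31.3° = 2.692 m; N'_4 = 156·cos31.3° = 133.3; c'Δl = 30.15; W sinα = 81.0
Slice 5: Δl = 2.1/cos48.4° = 3.163 m; N'_5 = 62·cos48.4° = 41.2; c'Δl = 35.43; W sinα = 46.4
Σc'Δl = 145.6 kN/m; ΣN' = 671.3 kN/m; ΣW sinα = 174.4 kN/m
Resisting = 145.6 + 671.3·tan35.9° = 145.6 + 486.0 = 631.6 kN/m
FS = 631.6 / 174.4 = 3.621

FS = 3.62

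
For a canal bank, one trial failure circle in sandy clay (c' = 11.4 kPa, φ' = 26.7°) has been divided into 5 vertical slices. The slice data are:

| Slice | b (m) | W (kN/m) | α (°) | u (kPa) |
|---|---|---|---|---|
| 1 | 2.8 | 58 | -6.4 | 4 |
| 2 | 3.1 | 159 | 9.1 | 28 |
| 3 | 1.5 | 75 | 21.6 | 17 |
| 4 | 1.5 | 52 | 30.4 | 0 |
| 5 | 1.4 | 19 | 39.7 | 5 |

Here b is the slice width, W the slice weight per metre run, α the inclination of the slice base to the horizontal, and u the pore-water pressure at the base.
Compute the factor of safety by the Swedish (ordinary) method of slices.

FS = 2.73

Ordinary method of slices: FS = Σ[c'·Δl_i + (W_i cosα_i − u_i·Δl_i)·tanφ'] / Σ W_i sinα_i, with Δl_i = b_i / cosα_i.
Slice 1: Δl = 2.8/cos(-6.4°) = 2.818 m; N'_1 = 58·cos(-6.4°) − 4·2.818 = 46.4; c'Δl = 32.12; W sinα = -6.5
Slice 2: Δl = 3.1/cos9.1° = 3.140 m; N'_2 = 159·cos9.1° − 28·3.140 = 69.1; c'Δl = 35.79; W sinα = 25.1
Slice 3: Δl = 1.5/cos21.6° = 1.613 m; N'_3 = 75·cos21.6° − 17·1.613 = 42.3; c'Δl = 18.39; W sinα = 27.6
Slice 4: Δl = 1.5/cos30.4° = 1.739 m; N'_4 = 52·cos30.4° − 0·1.739 = 44.9; c'Δl = 19.83; W sinα = 26.3
Slice 5: Δl = 1.4/cos39.7° = 1.820 m; N'_5 = 19·cos39.7° − 5·1.820 = 5.5; c'Δl = 20.74; W sinα = 12.1
Σc'Δl = 126.9 kN/m; ΣN' = 208.1 kN/m; ΣW sinα = 84.7 kN/m
Resisting = 126.9 + 208.1·tan26.7° = 126.9 + 104.7 = 231.6 kN/m
FS = 231.6 / 84.7 = 2.732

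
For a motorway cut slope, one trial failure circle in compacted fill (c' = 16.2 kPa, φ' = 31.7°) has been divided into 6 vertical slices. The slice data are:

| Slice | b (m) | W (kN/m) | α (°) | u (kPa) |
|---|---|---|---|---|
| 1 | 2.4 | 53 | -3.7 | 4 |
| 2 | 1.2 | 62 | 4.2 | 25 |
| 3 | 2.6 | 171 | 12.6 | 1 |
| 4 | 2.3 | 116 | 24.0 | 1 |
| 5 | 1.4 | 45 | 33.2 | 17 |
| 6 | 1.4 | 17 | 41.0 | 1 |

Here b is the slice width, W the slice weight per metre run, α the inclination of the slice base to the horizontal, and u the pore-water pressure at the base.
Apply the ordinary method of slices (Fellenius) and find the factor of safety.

FS = 3.49

Ordinary method of slices: FS = Σ[c'·Δl_i + (W_i cosα_i − u_i·Δl_i)·tanφ'] / Σ W_i sinα_i, with Δl_i = b_i / cosα_i.
Slice 1: Δl = 2.4/cos(-3.7°) = 2.405 m; N'_1 = 53·cos(-3.7°) − 4·2.405 = 43.3; c'Δl = 38.96; W sinα = -3.4
Slice 2: Δl = 1.2/cos4.2° = 1.203 m; N'_2 = 62·cos4.2° − 25·1.203 = 31.8; c'Δl = 19.49; W sinα = 4.5
Slice 3: Δl = 2.6/cos12.6° = 2.664 m; N'_3 = 171·cos12.6° − 1·2.664 = 164.2; c'Δl = 43.16; W sinα = 37.3
Slice 4: Δl = 2.3/cos24.0° = 2.518 m; N'_4 = 116·cos24.0° − 1·2.518 = 103.5; c'Δl = 40.79; W sinα = 47.2
Slice 5: Δl = 1.4/cos33.2° = 1.673 m; N'_5 = 45·cos33.2° − 17·1.673 = 9.2; c'Δl = 27.10; W sinα = 24.6
Slice 6: Δl = 1.4/cos41.0° = 1.855 m; N'_6 = 17·cos41.0° − 1·1.855 = 11.0; c'Δl = 30.05; W sinα = 11.2
Σc'Δl = 199.6 kN/m; ΣN' = 362.9 kN/m; ΣW sinα = 121.4 kN/m
Resisting = 199.6 + 362.9·tan31.7° = 199.6 + 224.1 = 423.7 kN/m
FS = 423.7 / 121.4 = 3.490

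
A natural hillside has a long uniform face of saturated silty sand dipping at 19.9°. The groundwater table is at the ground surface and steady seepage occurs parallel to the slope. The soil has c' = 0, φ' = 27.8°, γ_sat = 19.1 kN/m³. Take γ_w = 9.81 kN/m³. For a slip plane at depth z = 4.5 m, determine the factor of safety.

FS = 0.71

With seepage parallel to the slope and the water table at the surface, the effective normal stress on the slip plane uses the buoyant unit weight γ' = γ_sat − γ_w while the driving shear stress uses γ_sat:
FS = [c' + γ' z cos²β tanφ'] / [γ_sat z sinβ cosβ]
(For c' = 0 this reduces to FS = (γ'/γ_sat)·tanφ'/tanβ.)
γ' = 19.1 − 9.81 = 9.29 kN/m³
Numerator = 0.0 + 9.29·4.5·cos²19.9°·tan27.8° = 0.0 + 9.29·4.5·0.8841·0.5272 = 19.488 kPa
Denominator = 19.1·4.5·sin19.9°·cos19.9° = 19.1·4.5·0.3404·0.9403 = 27.509 kPa
FS = 19.488 / 27.509 = 0.708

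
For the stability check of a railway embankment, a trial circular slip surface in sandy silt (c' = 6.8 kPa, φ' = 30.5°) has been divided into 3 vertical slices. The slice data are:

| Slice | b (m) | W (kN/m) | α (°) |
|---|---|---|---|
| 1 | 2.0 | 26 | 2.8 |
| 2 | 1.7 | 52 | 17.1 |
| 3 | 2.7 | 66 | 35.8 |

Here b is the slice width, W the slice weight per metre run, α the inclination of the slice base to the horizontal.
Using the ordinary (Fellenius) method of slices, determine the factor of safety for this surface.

Ordinary method of slices: FS = Σ[c'·Δl_i + (W_i cosα_i)·tanφ'] / Σ W_i sinα_i, with Δl_i = b_i / cosα_i.
Slice 1: Δl = 2.0/cos2.8° = 2.002 m; N'_1 = 26·cos2.8° = 26.0; c'Δl = 13.62; W sinα = 1.3
Slice 2: Δl = 1.7/cos17.1° = 1.779 m; N'_2 = 52·cos17.1° = 49.7; c'Δl = 12.09; W sinα = 15.3
Slice 3: Δl = 2.7/cos35.8° = 3.329 m; N'_3 = 66·cos35.8° = 53.5; c'Δl = 22.64; W sinα = 38.6
Σc'Δl = 48.3 kN/m; ΣN' = 129.2 kN/m; ΣW sinα = 55.2 kN/m
Resisting = 48.3 + 129.2·tan30.5° = 48.3 + 76.1 = 124.5 kN/m
FS = 124.5 / 55.2 = 2.256

FS = 2.26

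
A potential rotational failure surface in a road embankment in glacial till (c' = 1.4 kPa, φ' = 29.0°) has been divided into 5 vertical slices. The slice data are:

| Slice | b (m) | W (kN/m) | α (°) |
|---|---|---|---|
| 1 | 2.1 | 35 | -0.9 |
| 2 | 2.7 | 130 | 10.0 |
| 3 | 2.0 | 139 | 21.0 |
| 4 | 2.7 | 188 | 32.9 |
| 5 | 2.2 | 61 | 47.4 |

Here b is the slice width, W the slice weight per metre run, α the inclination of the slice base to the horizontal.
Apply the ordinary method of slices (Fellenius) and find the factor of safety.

FS = 1.33

Ordinary method of slices: FS = Σ[c'·Δl_i + (W_i cosα_i)·tanφ'] / Σ W_i sinα_i, with Δl_i = b_i / cosα_i.
Slice 1: Δl = 2.1/cos(-0.9°) = 2.100 m; N'_1 = 35·cos(-0.9°) = 35.0; c'Δl = 2.94; W sinα = -0.5
Slice 2: Δl = 2.7/cos10.0° = 2.742 m; N'_2 = 130·cos10.0° = 128.0; c'Δl = 3.84; W sinα = 22.6
Slice 3: Δl = 2.0/cos21.0° = 2.142 m; N'_3 = 139·cos21.0° = 129.8; c'Δl = 3.00; W sinα = 49.8
Slice 4: Δl = 2.7/cos32.9° = 3.216 m; N'_4 = 188·cos32.9° = 157.8; c'Δl = 4.50; W sinα = 102.1
Slice 5: Δl = 2.2/cos47.4° = 3.250 m; N'_5 = 61·cos47.4° = 41.3; c'Δl = 4.55; W sinα = 44.9
Σc'Δl = 18.8 kN/m; ΣN' = 491.9 kN/m; ΣW sinα = 218.9 kN/m
Resisting = 18.8 + 491.9·tan29.0° = 18.8 + 272.7 = 291.5 kN/m
FS = 291.5 / 218.9 = 1.332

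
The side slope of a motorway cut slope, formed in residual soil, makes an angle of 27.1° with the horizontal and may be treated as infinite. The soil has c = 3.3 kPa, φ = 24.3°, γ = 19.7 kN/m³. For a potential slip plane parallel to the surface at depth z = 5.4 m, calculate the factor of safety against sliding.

FS = 0.96

For an infinite slope with a slip plane parallel to the surface (no pore pressure): FS = [c + γz cos²β tanφ] / [γz sinβ cosβ].
γz = 19.7·5.4 = 106.38 kN/m²
Numerator = 3.3 + 106.38·cos²27.1°·tan24.3° = 3.3 + 106.38·0.7925·0.4515 = 41.365 kPa
Denominator = 106.38·sin27.1°·cos27.1° = 106.38·0.4555·0.8902 = 43.140 kPa
FS = 41.365 / 43.140 = 0.959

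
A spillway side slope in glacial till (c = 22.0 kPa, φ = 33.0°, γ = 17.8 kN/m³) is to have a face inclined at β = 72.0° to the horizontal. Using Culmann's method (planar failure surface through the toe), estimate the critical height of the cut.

H_c = 17.69 m

Culmann's analysis gives the critical failure plane at α_cr = (β + φ)/2 = (72.0 + 33.0)/2 = 52.5°, and the critical height
H_c = (4c/γ) · sinβ cosφ / [1 − cos(β − φ)]
    = (4·22.0/17.8) · sin72.0°·cos33.0° / [1 − cos(39.0°)]
    = 4.944 · 0.9511·0.8387 / [1 − 0.7771]
    = 4.944 · 0.7976 / 0.2229
    = 17.69 m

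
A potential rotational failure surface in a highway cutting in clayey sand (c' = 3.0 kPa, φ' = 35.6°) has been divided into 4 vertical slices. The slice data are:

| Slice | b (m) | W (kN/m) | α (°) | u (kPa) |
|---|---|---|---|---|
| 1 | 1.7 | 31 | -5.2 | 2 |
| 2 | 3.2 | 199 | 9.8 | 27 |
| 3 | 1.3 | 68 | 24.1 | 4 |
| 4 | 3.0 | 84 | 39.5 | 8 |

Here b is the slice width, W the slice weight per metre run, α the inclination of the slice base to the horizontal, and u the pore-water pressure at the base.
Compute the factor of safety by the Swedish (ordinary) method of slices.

Ordinary method of slices: FS = Σ[c'·Δl_i + (W_i cosα_i − u_i·Δl_i)·tanφ'] / Σ W_i sinα_i, with Δl_i = b_i / cosα_i.
Slice 1: Δl = 1.7/cos(-5.2°) = 1.707 m; N'_1 = 31·cos(-5.2°) − 2·1.707 = 27.5; c'Δl = 5.12; W sinα = -2.8
Slice 2: Δl = 3.2/cos9.8° = 3.247 m; N'_2 = 199·cos9.8° − 27·3.247 = 108.4; c'Δl = 9.74; W sinα = 33.9
Slice 3: Δl = 1.3/cos24.1° = 1.424 m; N'_3 = 68·cos24.1° − 4·1.424 = 56.4; c'Δl = 4.27; W sinα = 27.8
Slice 4: Δl = 3.0/cos39.5° = 3.888 m; N'_4 = 84·cos39.5° − 8·3.888 = 33.7; c'Δl = 11.66; W sinα = 53.4
Σc'Δl = 30.8 kN/m; ΣN' = 226.0 kN/m; ΣW sinα = 112.3 kN/m
Resisting = 30.8 + 226.0·tan35.6° = 30.8 + 161.8 = 192.6 kN/m
FS = 192.6 / 112.3 = 1.715

FS = 1.72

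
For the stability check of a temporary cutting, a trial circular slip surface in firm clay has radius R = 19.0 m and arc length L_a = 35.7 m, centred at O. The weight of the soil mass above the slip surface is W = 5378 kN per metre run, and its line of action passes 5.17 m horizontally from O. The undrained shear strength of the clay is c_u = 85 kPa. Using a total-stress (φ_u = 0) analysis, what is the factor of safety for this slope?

FS = 2.07

Taking moments about the centre O, the resisting moment is provided by the undrained shear strength acting along the arc:
M_R = c_u·L_a·R = 85·35.70·19.0 = 57655.5 kN·m/m
M_D = W·d = 5378·5.17 = 27804.3 kN·m/m
FS = M_R / M_D = 57655.5 / 27804.3 = 2.074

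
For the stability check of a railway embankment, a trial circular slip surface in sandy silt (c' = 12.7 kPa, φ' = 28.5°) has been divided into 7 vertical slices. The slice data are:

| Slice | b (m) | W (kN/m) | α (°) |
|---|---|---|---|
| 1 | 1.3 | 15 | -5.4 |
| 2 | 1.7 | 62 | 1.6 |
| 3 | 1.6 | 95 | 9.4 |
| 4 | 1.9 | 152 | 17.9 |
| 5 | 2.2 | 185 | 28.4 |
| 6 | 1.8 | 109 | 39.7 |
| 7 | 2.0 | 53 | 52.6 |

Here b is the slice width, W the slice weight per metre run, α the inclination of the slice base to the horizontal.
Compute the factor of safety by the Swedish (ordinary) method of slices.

FS = 1.94

Ordinary method of slices: FS = Σ[c'·Δl_i + (W_i cosα_i)·tanφ'] / Σ W_i sinα_i, with Δl_i = b_i / cosα_i.
Slice 1: Δl = 1.3/cos(-5.4°) = 1.306 m; N'_1 = 15·cos(-5.4°) = 14.9; c'Δl = 16.58; W sinα = -1.4
Slice 2: Δl = 1.7/cos1.6° = 1.701 m; N'_2 = 62·cos1.6° = 62.0; c'Δl = 21.60; W sinα = 1.7
Slice 3: Δl = 1.6/cos9.4° = 1.622 m; N'_3 = 95·cos9.4° = 93.7; c'Δl = 20.60; W sinα = 15.5
Slice 4: Δl = 1.9/cos17.9° = 1.997 m; N'_4 = 152·cos17.9° = 144.6; c'Δl = 25.36; W sinα = 46.7
Slice 5: Δl = 2.2/cos28.4° = 2.501 m; N'_5 = 185·cos28.4° = 162.7; c'Δl = 31.76; W sinα = 88.0
Slice 6: Δl = 1.8/cos39.7° = 2.339 m; N'_6 = 109·cos39.7° = 83.9; c'Δl = 29.71; W sinα = 69.6
Slice 7: Δl = 2.0/cos52.6° = 3.293 m; N'_7 = 53·cos52.6° = 32.2; c'Δl = 41.82; W sinα = 42.1
Σc'Δl = 187.4 kN/m; ΣN' = 594.1 kN/m; ΣW sinα = 262.3 kN/m
Resisting = 187.4 + 594.1·tan28.5° = 187.4 + 322.6 = 510.0 kN/m
FS = 510.0 / 262.3 = 1.944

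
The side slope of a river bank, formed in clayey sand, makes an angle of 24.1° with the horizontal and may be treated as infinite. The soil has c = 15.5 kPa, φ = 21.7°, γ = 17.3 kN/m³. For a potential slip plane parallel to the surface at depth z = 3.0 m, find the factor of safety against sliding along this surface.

FS = 1.69

For an infinite slope with a slip plane parallel to the surface (no pore pressure): FS = [c + γz cos²β tanφ] / [γz sinβ cosβ].
γz = 17.3·3.0 = 51.90 kN/m²
Numerator = 15.5 + 51.90·cos²24.1°·tan21.7° = 15.5 + 51.90·0.8333·0.3979 = 32.710 kPa
Denominator = 51.90·sin24.1°·cos24.1° = 51.90·0.4083·0.9128 = 19.345 kPa
FS = 32.710 / 19.345 = 1.691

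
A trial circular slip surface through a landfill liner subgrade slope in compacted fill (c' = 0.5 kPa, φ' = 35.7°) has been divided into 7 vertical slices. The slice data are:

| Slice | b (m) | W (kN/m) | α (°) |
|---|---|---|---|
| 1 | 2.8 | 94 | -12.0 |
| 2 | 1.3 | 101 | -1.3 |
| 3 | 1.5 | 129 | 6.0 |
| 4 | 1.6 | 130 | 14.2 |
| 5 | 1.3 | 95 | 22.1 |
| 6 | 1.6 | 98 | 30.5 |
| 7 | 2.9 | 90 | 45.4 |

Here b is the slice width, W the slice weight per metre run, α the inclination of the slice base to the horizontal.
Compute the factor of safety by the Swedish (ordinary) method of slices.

FS = 2.88

Ordinary method of slices: FS = Σ[c'·Δl_i + (W_i cosα_i)·tanφ'] / Σ W_i sinα_i, with Δl_i = b_i / cosα_i.
Slice 1: Δl = 2.8/cos(-12.0°) = 2.863 m; N'_1 = 94·cos(-12.0°) = 91.9; c'Δl = 1.43; W sinα = -19.5
Slice 2: Δl = 1.3/cos(-1.3°) = 1.300 m; N'_2 = 101·cos(-1.3°) = 101.0; c'Δl = 0.65; W sinα = -2.3
Slice 3: Δl = 1.5/cos6.0° = 1.508 m; N'_3 = 129·cos6.0° = 128.3; c'Δl = 0.75; W sinα = 13.5
Slice 4: Δl = 1.6/cos14.2° = 1.650 m; N'_4 = 130·cos14.2° = 126.0; c'Δl = 0.83; W sinα = 31.9
Slice 5: Δl = 1.3/cos22.1° = 1.403 m; N'_5 = 95·cos22.1° = 88.0; c'Δl = 0.70; W sinα = 35.7
Slice 6: Δl = 1.6/cos30.5° = 1.857 m; N'_6 = 98·cos30.5° = 84.4; c'Δl = 0.93; W sinα = 49.7
Slice 7: Δl = 2.9/cos45.4° = 4.130 m; N'_7 = 90·cos45.4° = 63.2; c'Δl = 2.07; W sinα = 64.1
Σc'Δl = 7.4 kN/m; ΣN' = 682.9 kN/m; ΣW sinα = 173.1 kN/m
Resisting = 7.4 + 682.9·tan35.7° = 7.4 + 490.7 = 498.1 kN/m
FS = 498.1 / 173.1 = 2.877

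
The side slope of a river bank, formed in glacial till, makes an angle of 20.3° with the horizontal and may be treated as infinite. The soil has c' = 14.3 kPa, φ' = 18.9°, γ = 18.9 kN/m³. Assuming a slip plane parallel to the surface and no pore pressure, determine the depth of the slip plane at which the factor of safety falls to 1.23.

z = 7.64 m

Setting FS = 1.23 in FS = [c' + γz cos²β tanφ'] / [γz sinβ cosβ] and solving for z:
z = c' / [γ cosβ (FS·sinβ − cosβ·tanφ')]
  = 14.3 / [18.9·cos20.3°·(1.23·sin20.3° − cos20.3°·tan18.9°)]
  = 14.3 / [18.9·0.9379·(1.23·0.3469 − 0.9379·0.3424)]
  = 14.3 / 1.8722 = 7.638 m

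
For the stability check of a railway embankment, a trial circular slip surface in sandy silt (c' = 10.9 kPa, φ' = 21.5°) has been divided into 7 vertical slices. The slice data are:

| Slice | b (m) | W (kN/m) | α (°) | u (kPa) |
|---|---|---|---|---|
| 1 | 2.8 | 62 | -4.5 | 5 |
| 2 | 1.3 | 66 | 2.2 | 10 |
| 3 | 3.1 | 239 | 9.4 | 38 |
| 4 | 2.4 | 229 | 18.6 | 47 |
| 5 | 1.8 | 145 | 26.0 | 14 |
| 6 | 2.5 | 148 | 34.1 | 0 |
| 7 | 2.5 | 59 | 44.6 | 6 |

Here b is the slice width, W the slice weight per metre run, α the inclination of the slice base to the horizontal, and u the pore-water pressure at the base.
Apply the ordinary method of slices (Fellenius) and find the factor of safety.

Ordinary method of slices: FS = Σ[c'·Δl_i + (W_i cosα_i − u_i·Δl_i)·tanφ'] / Σ W_i sinα_i, with Δl_i = b_i / cosα_i.
Slice 1: Δl = 2.8/cos(-4.5°) = 2.809 m; N'_1 = 62·cos(-4.5°) − 5·2.809 = 47.8; c'Δl = 30.61; W sinα = -4.9
Slice 2: Δl = 1.3/cos2.2° = 1.301 m; N'_2 = 66·cos2.2° − 10·1.301 = 52.9; c'Δl = 14.18; W sinα = 2.5
Slice 3: Δl = 3.1/cos9.4° = 3.142 m; N'_3 = 239·cos9.4° − 38·3.142 = 116.4; c'Δl = 34.25; W sinα = 39.0
Slice 4: Δl = 2.4/cos18.6° = 2.532 m; N'_4 = 229·cos18.6° − 47·2.532 = 98.0; c'Δl = 27.60; W sinα = 73.0
Slice 5: Δl = 1.8/cos26.0° = 2.003 m; N'_5 = 145·cos26.0° − 14·2.003 = 102.3; c'Δl = 21.83; W sinα = 63.6
Slice 6: Δl = 2.5/cos34.1° = 3.019 m; N'_6 = 148·cos34.1° − 0·3.019 = 122.6; c'Δl = 32.91; W sinα = 83.0
Slice 7: Δl = 2.5/cos44.6° = 3.511 m; N'_7 = 59·cos44.6° − 6·3.511 = 20.9; c'Δl = 38.27; W sinα = 41.4
Σc'Δl = 199.7 kN/m; ΣN' = 560.9 kN/m; ΣW sinα = 297.7 kN/m
Resisting = 199.7 + 560.9·tan21.5° = 199.7 + 220.9 = 420.6 kN/m
FS = 420.6 / 297.7 = 1.413

FS = 1.41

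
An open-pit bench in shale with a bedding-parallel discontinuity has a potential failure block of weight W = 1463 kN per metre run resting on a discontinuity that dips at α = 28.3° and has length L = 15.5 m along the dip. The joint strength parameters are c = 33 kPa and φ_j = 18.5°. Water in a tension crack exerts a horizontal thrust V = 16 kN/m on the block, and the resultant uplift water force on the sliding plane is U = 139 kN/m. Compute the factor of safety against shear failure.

FS = 1.26

Resolving the block weight along and normal to the plane and applying the Mohr–Coulomb strength on the joint:
N' = W cosα − U − V sinα = 1463·cos28.3° − 139 − 16·sin28.3° = 1141.6 kN/m
Driving force T = W sinα + V cosα = 1463·sin28.3° + 16·cos28.3° = 707.7 kN/m
Resisting force R = c·L + N'·tanφ_j = 33·15.5 + 1141.6·tan18.5° = 511.5 + 382.0 = 893.5 kN/m
FS = R / T = 893.5 / 707.7 = 1.263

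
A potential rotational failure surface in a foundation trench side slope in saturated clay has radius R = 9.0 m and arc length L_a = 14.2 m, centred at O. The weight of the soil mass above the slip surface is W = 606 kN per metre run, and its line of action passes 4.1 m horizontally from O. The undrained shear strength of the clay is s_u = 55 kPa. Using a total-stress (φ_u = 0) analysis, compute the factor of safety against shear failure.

Taking moments about the centre O, the resisting moment is provided by the undrained shear strength acting along the arc:
M_R = s_u·L_a·R = 55·14.20·9.0 = 7029.0 kN·m/m
M_D = W·d = 606·4.1 = 2484.6 kN·m/m
FS = M_R / M_D = 7029.0 / 2484.6 = 2.829

FS = 2.83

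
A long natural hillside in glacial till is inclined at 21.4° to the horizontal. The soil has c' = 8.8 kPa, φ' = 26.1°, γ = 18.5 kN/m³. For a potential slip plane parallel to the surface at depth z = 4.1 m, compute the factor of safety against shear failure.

FS = 1.59

For an infinite slope with a slip plane parallel to the surface (no pore pressure): FS = [c' + γz cos²β tanφ'] / [γz sinβ cosβ].
γz = 18.5·4.1 = 75.85 kN/m²
Numerator = 8.8 + 75.85·cos²21.4°·tan26.1° = 8.8 + 75.85·0.8669·0.4899 = 41.011 kPa
Denominator = 75.85·sin21.4°·cos21.4° = 75.85·0.3649·0.9311 = 25.768 kPa
FS = 41.011 / 25.768 = 1.592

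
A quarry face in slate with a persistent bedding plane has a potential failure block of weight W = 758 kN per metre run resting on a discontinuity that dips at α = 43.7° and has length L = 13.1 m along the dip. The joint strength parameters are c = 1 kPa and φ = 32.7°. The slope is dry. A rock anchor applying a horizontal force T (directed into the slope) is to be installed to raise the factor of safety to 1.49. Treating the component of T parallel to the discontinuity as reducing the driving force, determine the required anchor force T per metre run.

Resolving forces along and normal to the sliding plane, with the horizontal anchor force T adding T·sinα to the effective normal force and T·cosα acting up the plane against the driving force:
FS = [cL + (W cosα + T sinα) tanφ] / [W sinα − T cosα]
Without the anchor: N' = 548.0 kN/m, driving T_d = 523.7 kN/m, resisting R = 1·13.1 + 548.0·tan32.7° = 364.9 kN/m, FS = 0.70.
Setting FS = 1.49 and solving for T:
1.49·(523.7 − T cos43.7°) = 364.9 + T sin43.7°·tan32.7°
T·(sin43.7°·tan32.7° + 1.49·cos43.7°) = 1.49·523.7 − 364.9
T·(0.6909·0.6420 + 1.49·0.7230) = 780.3 − 364.9 = 415.4
T·1.5208 = 415.4
T = 273.1 kN/m

T = 273 kN/m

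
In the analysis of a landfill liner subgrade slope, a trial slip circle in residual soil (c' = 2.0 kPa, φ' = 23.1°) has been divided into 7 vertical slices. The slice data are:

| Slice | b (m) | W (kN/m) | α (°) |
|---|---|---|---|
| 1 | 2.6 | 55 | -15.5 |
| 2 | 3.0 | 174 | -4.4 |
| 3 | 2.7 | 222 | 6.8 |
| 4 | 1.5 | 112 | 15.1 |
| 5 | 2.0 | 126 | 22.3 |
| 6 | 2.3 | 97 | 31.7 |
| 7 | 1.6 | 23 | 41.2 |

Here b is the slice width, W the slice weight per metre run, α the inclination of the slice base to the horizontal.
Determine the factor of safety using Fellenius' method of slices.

FS = 2.57

Ordinary method of slices: FS = Σ[c'·Δl_i + (W_i cosα_i)·tanφ'] / Σ W_i sinα_i, with Δl_i = b_i / cosα_i.
Slice 1: Δl = 2.6/cos(-15.5°) = 2.698 m; N'_1 = 55·cos(-15.5°) = 53.0; c'Δl = 5.40; W sinα = -14.7
Slice 2: Δl = 3.0/cos(-4.4°) = 3.009 m; N'_2 = 174·cos(-4.4°) = 173.5; c'Δl = 6.02; W sinα = -13.3
Slice 3: Δl = 2.7/cos6.8° = 2.719 m; N'_3 = 222·cos6.8° = 220.4; c'Δl = 5.44; W sinα = 26.3
Slice 4: Δl = 1.5/cos15.1° = 1.554 m; N'_4 = 112·cos15.1° = 108.1; c'Δl = 3.11; W sinα = 29.2
Slice 5: Δl = 2.0/cos22.3° = 2.162 m; N'_5 = 126·cos22.3° = 116.6; c'Δl = 4.32; W sinα = 47.8
Slice 6: Δl = 2.3/cos31.7° = 2.703 m; N'_6 = 97·cos31.7° = 82.5; c'Δl = 5.41; W sinα = 51.0
Slice 7: Δl = 1.6/cos41.2° = 2.126 m; N'_7 = 23·cos41.2° = 17.3; c'Δl = 4.25; W sinα = 15.1
Σc'Δl = 33.9 kN/m; ΣN' = 771.5 kN/m; ΣW sinα = 141.3 kN/m
Resisting = 33.9 + 771.5·tan23.1° = 33.9 + 329.1 = 363.0 kN/m
FS = 363.0 / 141.3 = 2.568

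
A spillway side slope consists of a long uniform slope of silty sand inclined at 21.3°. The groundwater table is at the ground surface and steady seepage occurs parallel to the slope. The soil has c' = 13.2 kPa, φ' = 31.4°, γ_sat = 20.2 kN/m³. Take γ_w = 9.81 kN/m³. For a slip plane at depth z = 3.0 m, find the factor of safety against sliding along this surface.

With seepage parallel to the slope and the water table at the surface, the effective normal stress on the slip plane uses the buoyant unit weight γ' = γ_sat − γ_w while the driving shear stress uses γ_sat:
FS = [c' + γ' z cos²β tanφ'] / [γ_sat z sinβ cosβ]
γ' = 20.2 − 9.81 = 10.39 kN/m³
Numerator = 13.2 + 10.39·3.0·cos²21.3°·tan31.4° = 13.2 + 10.39·3.0·0.8680·0.6104 = 29.716 kPa
Denominator = 20.2·3.0·sin21.3°·cos21.3° = 20.2·3.0·0.3633·0.9317 = 20.509 kPa
FS = 29.716 / 20.509 = 1.449

FS = 1.45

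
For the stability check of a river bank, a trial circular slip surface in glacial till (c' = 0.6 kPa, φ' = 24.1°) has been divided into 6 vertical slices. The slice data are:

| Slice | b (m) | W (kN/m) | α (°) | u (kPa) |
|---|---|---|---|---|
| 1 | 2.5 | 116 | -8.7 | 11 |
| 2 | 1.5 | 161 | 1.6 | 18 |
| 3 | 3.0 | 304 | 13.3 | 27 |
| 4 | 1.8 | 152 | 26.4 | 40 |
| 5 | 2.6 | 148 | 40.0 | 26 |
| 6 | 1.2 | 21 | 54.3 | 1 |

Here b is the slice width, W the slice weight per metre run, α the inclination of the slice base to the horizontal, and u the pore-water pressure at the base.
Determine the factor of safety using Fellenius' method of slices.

Ordinary method of slices: FS = Σ[c'·Δl_i + (W_i cosα_i − u_i·Δl_i)·tanφ'] / Σ W_i sinα_i, with Δl_i = b_i / cosα_i.
Slice 1: Δl = 2.5/cos(-8.7°) = 2.529 m; N'_1 = 116·cos(-8.7°) − 11·2.529 = 86.8; c'Δl = 1.52; W sinα = -17.5
Slice 2: Δl = 1.5/cos1.6° = 1.501 m; N'_2 = 161·cos1.6° − 18·1.501 = 133.9; c'Δl = 0.90; W sinα = 4.5
Slice 3: Δl = 3.0/cos13.3° = 3.083 m; N'_3 = 304·cos13.3° − 27·3.083 = 212.6; c'Δl = 1.85; W sinα = 69.9
Slice 4: Δl = 1.8/cos26.4° = 2.010 m; N'_4 = 152·cos26.4° − 40·2.010 = 55.8; c'Δl = 1.21; W sinα = 67.6
Slice 5: Δl = 2.6/cos40.0° = 3.394 m; N'_5 = 148·cos40.0° − 26·3.394 = 25.1; c'Δl = 2.04; W sinα = 95.1
Slice 6: Δl = 1.2/cos54.3° = 2.056 m; N'_6 = 21·cos54.3° − 1·2.056 = 10.2; c'Δl = 1.23; W sinα = 17.1
Σc'Δl = 8.7 kN/m; ΣN' = 524.5 kN/m; ΣW sinα = 236.7 kN/m
Resisting = 8.7 + 524.5·tan24.1° = 8.7 + 234.6 = 243.4 kN/m
FS = 243.4 / 236.7 = 1.028

FS = 1.03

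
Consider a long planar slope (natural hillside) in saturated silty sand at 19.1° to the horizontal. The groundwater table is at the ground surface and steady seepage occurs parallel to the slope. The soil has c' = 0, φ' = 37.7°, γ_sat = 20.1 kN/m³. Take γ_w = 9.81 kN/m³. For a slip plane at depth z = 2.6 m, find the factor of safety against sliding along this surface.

With seepage parallel to the slope and the water table at the surface, the effective normal stress on the slip plane uses the buoyant unit weight γ' = γ_sat − γ_w while the driving shear stress uses γ_sat:
FS = [c' + γ' z cos²β tanφ'] / [γ_sat z sinβ cosβ]
(For c' = 0 this reduces to FS = (γ'/γ_sat)·tanφ'/tanβ.)
γ' = 20.1 − 9.81 = 10.29 kN/m³
Numerator = 0.0 + 10.29·2.6·cos²19.1°·tan37.7° = 0.0 + 10.29·2.6·0.8929·0.7729 = 18.464 kPa
Denominator = 20.1·2.6·sin19.1°·cos19.1° = 20.1·2.6·0.3272·0.9449 = 16.159 kPa
FS = 18.464 / 16.159 = 1.143

FS = 1.14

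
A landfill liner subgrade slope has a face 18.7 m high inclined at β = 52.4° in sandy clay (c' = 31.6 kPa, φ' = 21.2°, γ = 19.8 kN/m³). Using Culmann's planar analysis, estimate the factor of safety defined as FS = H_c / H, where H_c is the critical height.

FS = 1.74

H_c = (4c'/γ) · sinβ cosφ' / [1 − cos(β − φ')]
    = (4·31.6/19.8) · sin52.4°·cos21.2° / [1 − cos31.2°]
    = 6.384 · 0.7387 / 0.1446 = 32.60 m
FS = H_c / H = 32.60 / 18.7 = 1.743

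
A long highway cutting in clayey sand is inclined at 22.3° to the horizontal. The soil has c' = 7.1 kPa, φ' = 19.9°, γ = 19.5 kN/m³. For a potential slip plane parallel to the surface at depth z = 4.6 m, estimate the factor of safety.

For an infinite slope with a slip plane parallel to the surface (no pore pressure): FS = [c' + γz cos²β tanφ'] / [γz sinβ cosβ].
γz = 19.5·4.6 = 89.70 kN/m²
Numerator = 7.1 + 89.70·cos²22.3°·tan19.9° = 7.1 + 89.70·0.8560·0.3620 = 34.896 kPa
Denominator = 89.70·sin22.3°·cos22.3° = 89.70·0.3795·0.9252 = 31.492 kPa
FS = 34.896 / 31.492 = 1.108

FS = 1.11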